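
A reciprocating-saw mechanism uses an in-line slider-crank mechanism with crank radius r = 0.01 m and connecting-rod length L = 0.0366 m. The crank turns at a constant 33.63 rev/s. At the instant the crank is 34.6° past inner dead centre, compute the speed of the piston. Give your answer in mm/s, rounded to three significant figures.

ω = 2π·33.6 = 211.3 rad/s
For an in-line slider-crank, x = r cosθ + √(L² − r² sin²θ), so v = −rω sinθ·[1 + r cosθ/√(L² − r² sin²θ)].
With r = 0.01 m, L = 0.0366 m, θ = 34.6°: √(L² − r² sin²θ) = 0.036157 m.
v = −0.01·211.3·0.56784·[1 + 0.01·0.82314/0.036157] = -1.473 m/s.
|v| = 1.473 m/s = 1473 mm/s.

1470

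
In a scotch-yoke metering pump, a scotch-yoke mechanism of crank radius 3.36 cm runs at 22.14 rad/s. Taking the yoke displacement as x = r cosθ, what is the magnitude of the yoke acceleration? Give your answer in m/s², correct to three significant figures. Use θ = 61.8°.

ω = 22.14 rad/s
x = r cosθ ⇒ ẍ = −rω² cosθ (ω constant).
|a| = rω²|cosθ| = 0.0336·(22.14)²·|cos 61.8°| = 7.7829 m/s².

7.78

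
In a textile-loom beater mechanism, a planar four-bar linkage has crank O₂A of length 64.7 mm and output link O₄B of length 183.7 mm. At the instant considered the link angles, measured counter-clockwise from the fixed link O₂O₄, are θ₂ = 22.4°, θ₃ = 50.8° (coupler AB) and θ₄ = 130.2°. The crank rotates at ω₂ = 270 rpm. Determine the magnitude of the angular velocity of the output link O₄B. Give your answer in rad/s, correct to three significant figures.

ω₂ = 28.27 rad/s (from 270 rpm).
Differentiating the loop-closure r₂e^{iθ₂}+r₃e^{iθ₃}=r₁+r₄e^{iθ₄} gives r₂ω₂e^{iθ₂}+r₃ω₃e^{iθ₃}=r₄ω₄e^{iθ₄}.
Eliminating the other unknown: ω₄ = r₂ω₂ sin(θ₂−θ₃) / [r₄ sin(θ₄−θ₃)].
Numerator sine = -0.47562; denominator sine = +0.98294.
Result = 0.0647·28.27·(-0.47562) / (0.1837·(+0.98294)) = -4.8187 rad/s; magnitude 4.8187 rad/s.

4.82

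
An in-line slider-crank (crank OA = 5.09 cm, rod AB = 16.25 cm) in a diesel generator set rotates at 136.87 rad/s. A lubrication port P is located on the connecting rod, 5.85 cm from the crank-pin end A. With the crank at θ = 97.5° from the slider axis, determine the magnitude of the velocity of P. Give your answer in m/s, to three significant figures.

6.82

ω = 136.9 rad/s.  Crank-pin speed |V_A| = rω = 6.9667 m/s, perpendicular to OA.
Rod angle: sinφ = −(r/L) sinθ ⇒ φ = -18.092°; ω_rod = −rω cosθ/√(L²−r²sin²θ) = +5.887 rad/s.
V_P = V_A + ω_rod × AP, with AP = 0.0585 m along the rod.
Components: V_Px = −rω sinθ − a·ω_rod·sinφ = -6.8001 m/s;  V_Py = rω cosθ + a·ω_rod·cosφ = -0.58197 m/s.
|V_P| = √(V_Px² + V_Py²) = 6.825 m/s.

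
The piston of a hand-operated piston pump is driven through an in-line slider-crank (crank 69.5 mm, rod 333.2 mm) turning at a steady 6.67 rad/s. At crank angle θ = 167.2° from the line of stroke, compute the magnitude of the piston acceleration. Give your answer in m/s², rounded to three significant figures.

2.43

ω = 6.67 rad/s
x(θ) = r cosθ + √(L² − r² sin²θ); with ω constant, a = ω²·d²x/dθ².
d²x/dθ² = −r cosθ − r²(cos2θ)/√u − r⁴ sin²2θ/(4u^{3/2}),  u = L² − r² sin²θ = 0.110785 m².
Substituting r = 0.0695 m, L = 0.3332 m, θ = 167.2°: d²x/dθ² = +0.054656 m.
a = ω²·d²x/dθ² = (6.67)²·(+0.054656) = +2.4316 m/s²;  |a| = 2.4316 m/s².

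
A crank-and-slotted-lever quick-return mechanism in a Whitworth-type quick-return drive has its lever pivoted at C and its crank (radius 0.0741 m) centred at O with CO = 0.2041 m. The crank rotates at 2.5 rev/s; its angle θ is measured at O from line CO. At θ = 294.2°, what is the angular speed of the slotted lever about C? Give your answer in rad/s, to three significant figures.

ω = 15.71 rad/s (from 2.5 rev/s).
Crank pin A relative to C: A = (d + r cosθ, r sinθ); lever angle φ = atan2(r sinθ, d + r cosθ).
Differentiating tanφ: φ̇ = rω(d cosθ + r)/(d² + r² + 2dr cosθ).
d² + r² + 2dr cosθ = |CA|² = 0.0595468 m²;  d cosθ + r = +0.15777 m.
|ω_lever| = |0.0741·15.71·+0.15777| / 0.0595468 = 3.0838 rad/s.

3.08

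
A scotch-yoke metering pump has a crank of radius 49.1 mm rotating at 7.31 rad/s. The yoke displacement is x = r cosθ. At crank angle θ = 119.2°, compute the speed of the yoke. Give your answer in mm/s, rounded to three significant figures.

ω = 7.31 rad/s
x = r cosθ ⇒ ẋ = −rω sinθ.
|v| = rω|sinθ| = 0.0491·7.31·|sin 119.2°| = 0.31331 m/s = 313.31 mm/s.

313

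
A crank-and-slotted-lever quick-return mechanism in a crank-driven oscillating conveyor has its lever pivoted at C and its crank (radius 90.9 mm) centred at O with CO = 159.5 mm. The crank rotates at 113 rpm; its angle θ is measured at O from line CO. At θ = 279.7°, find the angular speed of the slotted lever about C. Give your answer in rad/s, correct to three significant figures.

ω = 11.83 rad/s (from 113 rpm).
Crank pin A relative to C: A = (d + r cosθ, r sinθ); lever angle φ = atan2(r sinθ, d + r cosθ).
Differentiating tanφ: φ̇ = rω(d cosθ + r)/(d² + r² + 2dr cosθ).
d² + r² + 2dr cosθ = |CA|² = 0.0385888 m²;  d cosθ + r = +0.11777 m.
|ω_lever| = |0.0909·11.83·+0.11777| / 0.0385888 = 3.2829 rad/s.

3.28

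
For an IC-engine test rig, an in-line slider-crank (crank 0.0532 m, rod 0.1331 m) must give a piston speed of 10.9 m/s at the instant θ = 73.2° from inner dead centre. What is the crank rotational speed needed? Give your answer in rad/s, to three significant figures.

190

For an in-line slider-crank, |v_piston| = rω|sinθ|·[1 + r cosθ/√(L² − r² sin²θ)].
With r = 0.0532 m, L = 0.1331 m, θ = 73.2°: the bracketed kinematic factor |dx/dθ| = 0.057298 m.
ω = v/|dx/dθ| = 10.9/0.057298 = 190.23 rad/s.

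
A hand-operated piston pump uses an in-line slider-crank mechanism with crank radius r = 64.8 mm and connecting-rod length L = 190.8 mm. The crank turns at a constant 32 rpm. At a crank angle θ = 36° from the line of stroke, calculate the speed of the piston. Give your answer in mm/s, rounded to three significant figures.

163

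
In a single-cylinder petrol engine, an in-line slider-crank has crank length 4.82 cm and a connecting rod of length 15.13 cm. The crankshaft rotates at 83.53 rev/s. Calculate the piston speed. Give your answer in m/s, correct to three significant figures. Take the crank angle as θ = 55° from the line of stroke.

24.6

ω = 2π·83.5 = 524.8 rad/s
For an in-line slider-crank, x = r cosθ + √(L² − r² sin²θ), so v = −rω sinθ·[1 + r cosθ/√(L² − r² sin²θ)].
With r = 0.0482 m, L = 0.1513 m, θ = 55°: √(L² − r² sin²θ) = 0.14606 m.
v = −0.0482·524.8·0.81915·[1 + 0.0482·0.57358/0.14606] = -24.644 m/s.
|v| = 24.644 m/s.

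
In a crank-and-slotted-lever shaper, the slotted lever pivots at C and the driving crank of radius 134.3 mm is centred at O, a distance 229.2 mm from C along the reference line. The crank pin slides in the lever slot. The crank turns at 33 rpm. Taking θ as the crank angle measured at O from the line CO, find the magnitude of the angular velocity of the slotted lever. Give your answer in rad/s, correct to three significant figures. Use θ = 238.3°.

0.168

ω = 3.456 rad/s (from 33 rpm).
Crank pin A relative to C: A = (d + r cosθ, r sinθ); lever angle φ = atan2(r sinθ, d + r cosθ).
Differentiating tanφ: φ̇ = rω(d cosθ + r)/(d² + r² + 2dr cosθ).
d² + r² + 2dr cosθ = |CA|² = 0.0382195 m²;  d cosθ + r = +0.013862 m.
|ω_lever| = |0.1343·3.456·+0.013862| / 0.0382195 = 0.16833 rad/s.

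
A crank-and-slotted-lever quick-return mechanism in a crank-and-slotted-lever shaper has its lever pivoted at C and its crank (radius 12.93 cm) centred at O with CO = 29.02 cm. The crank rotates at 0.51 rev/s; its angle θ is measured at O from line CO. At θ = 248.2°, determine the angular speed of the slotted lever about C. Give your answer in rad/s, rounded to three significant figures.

0.122

ω = 3.204 rad/s (from 0.51 rev/s).
Crank pin A relative to C: A = (d + r cosθ, r sinθ); lever angle φ = atan2(r sinθ, d + r cosθ).
Differentiating tanφ: φ̇ = rω(d cosθ + r)/(d² + r² + 2dr cosθ).
d² + r² + 2dr cosθ = |CA|² = 0.073065 m²;  d cosθ + r = +0.021529 m.
|ω_lever| = |0.1293·3.204·+0.021529| / 0.073065 = 0.12209 rad/s.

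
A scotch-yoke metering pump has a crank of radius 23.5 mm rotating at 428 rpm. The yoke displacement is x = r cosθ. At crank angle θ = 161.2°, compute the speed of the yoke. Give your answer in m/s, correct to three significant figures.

ω = 44.82 rad/s (from 428 rpm).
x = r cosθ ⇒ ẋ = −rω sinθ.
|v| = rω|sinθ| = 0.0235·44.82·|sin 161.2°| = 0.33943 m/s.

0.339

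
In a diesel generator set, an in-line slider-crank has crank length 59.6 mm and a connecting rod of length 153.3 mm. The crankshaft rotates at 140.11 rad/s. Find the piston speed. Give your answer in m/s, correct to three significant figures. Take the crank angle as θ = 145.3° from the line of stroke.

3.20

ω = 140.1 rad/s
For an in-line slider-crank, x = r cosθ + √(L² − r² sin²θ), so v = −rω sinθ·[1 + r cosθ/√(L² − r² sin²θ)].
With r = 0.0596 m, L = 0.1533 m, θ = 145.3°: √(L² − r² sin²θ) = 0.1495 m.
v = −0.0596·140.1·0.56928·[1 + 0.0596·-0.82214/0.1495] = -3.1957 m/s.
|v| = 3.1957 m/s.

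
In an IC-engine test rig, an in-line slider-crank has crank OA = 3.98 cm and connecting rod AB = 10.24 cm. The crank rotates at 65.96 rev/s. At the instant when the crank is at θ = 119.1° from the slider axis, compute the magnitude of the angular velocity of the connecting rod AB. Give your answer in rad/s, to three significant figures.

83.3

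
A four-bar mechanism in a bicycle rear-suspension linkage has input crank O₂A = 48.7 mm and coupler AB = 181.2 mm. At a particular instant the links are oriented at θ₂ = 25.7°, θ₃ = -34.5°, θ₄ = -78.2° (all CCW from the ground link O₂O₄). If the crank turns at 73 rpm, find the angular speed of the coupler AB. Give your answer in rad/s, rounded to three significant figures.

2.89

ω₂ = 7.645 rad/s (from 73 rpm).
Differentiating the loop-closure r₂e^{iθ₂}+r₃e^{iθ₃}=r₁+r₄e^{iθ₄} gives r₂ω₂e^{iθ₂}+r₃ω₃e^{iθ₃}=r₄ω₄e^{iθ₄}.
Eliminating the other unknown: ω₃ = r₂ω₂ sin(θ₄−θ₂) / [r₃ sin(θ₃−θ₄)].
Numerator sine = -0.97072; denominator sine = +0.69088.
Result = 0.0487·7.645·(-0.97072) / (0.1812·(+0.69088)) = -2.8868 rad/s; magnitude 2.8868 rad/s.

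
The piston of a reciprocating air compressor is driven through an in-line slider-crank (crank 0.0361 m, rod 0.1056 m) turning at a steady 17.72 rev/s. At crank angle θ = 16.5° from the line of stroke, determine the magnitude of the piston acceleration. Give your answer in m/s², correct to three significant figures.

ω = 2π·17.7 = 111.3 rad/s
x(θ) = r cosθ + √(L² − r² sin²θ); with ω constant, a = ω²·d²x/dθ².
d²x/dθ² = −r cosθ − r²(cos2θ)/√u − r⁴ sin²2θ/(4u^{3/2}),  u = L² − r² sin²θ = 0.0110462 m².
Substituting r = 0.0361 m, L = 0.1056 m, θ = 16.5°: d²x/dθ² = -0.045121 m.
a = ω²·d²x/dθ² = (111.3)²·(-0.045121) = -559.33 m/s²;  |a| = 559.33 m/s².

559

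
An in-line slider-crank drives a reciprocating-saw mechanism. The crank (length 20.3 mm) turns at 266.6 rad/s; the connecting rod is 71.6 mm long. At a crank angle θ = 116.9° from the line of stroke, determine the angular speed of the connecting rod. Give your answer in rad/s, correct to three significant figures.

35.3

ω = 266.6 rad/s
The rod makes angle φ with the slider axis where L sinφ = r sinθ; differentiating, L cosφ·φ̇ = r ω cosθ.
L cosφ = √(L² − r² sin²θ) = 0.069274 m.
|ω_rod| = r ω |cosθ| / √(L² − r² sin²θ) = 0.0203·266.6·0.45243/0.069274 = 35.346 rad/s.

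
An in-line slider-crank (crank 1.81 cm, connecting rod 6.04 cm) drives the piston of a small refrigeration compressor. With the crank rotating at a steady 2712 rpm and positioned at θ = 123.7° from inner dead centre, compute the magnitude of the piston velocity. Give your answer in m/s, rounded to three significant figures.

3.54

ω = 2π·2712/60 = 284 rad/s
For an in-line slider-crank, x = r cosθ + √(L² − r² sin²θ), so v = −rω sinθ·[1 + r cosθ/√(L² − r² sin²θ)].
With r = 0.0181 m, L = 0.0604 m, θ = 123.7°: √(L² − r² sin²θ) = 0.058493 m.
v = −0.0181·284·0.83195·[1 + 0.0181·-0.55484/0.058493] = -3.5423 m/s.
|v| = 3.5423 m/s.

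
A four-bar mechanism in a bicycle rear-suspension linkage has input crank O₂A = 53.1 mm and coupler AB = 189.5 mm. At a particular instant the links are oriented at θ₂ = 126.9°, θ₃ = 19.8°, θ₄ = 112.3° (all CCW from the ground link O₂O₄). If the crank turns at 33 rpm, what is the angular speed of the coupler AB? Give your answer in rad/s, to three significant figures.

ω₂ = 3.456 rad/s (from 33 rpm).
Differentiating the loop-closure r₂e^{iθ₂}+r₃e^{iθ₃}=r₁+r₄e^{iθ₄} gives r₂ω₂e^{iθ₂}+r₃ω₃e^{iθ₃}=r₄ω₄e^{iθ₄}.
Eliminating the other unknown: ω₃ = r₂ω₂ sin(θ₄−θ₂) / [r₃ sin(θ₃−θ₄)].
Numerator sine = -0.25207; denominator sine = -0.99905.
Result = 0.0531·3.456·(-0.25207) / (0.1895·(-0.99905)) = +0.24432 rad/s; magnitude 0.24432 rad/s.

0.244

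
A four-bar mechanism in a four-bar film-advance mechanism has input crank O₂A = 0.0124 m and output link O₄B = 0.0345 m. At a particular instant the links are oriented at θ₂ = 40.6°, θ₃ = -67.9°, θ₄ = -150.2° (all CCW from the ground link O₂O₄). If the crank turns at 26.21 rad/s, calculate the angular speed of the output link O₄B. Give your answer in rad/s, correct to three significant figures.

9.01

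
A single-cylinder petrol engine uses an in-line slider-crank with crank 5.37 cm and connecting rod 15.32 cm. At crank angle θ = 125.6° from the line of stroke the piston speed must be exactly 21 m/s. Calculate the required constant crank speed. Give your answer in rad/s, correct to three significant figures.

611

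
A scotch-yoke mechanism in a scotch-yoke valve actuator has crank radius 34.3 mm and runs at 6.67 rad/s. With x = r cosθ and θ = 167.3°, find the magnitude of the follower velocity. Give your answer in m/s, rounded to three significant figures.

ω = 6.67 rad/s
x = r cosθ ⇒ ẋ = −rω sinθ.
|v| = rω|sinθ| = 0.0343·6.67·|sin 167.3°| = 0.050297 m/s.

0.0503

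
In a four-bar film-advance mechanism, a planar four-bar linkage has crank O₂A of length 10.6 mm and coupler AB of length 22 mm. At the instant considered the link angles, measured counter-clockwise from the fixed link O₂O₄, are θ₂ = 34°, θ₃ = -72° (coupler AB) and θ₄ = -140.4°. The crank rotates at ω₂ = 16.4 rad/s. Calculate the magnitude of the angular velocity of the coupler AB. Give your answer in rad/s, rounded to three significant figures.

0.829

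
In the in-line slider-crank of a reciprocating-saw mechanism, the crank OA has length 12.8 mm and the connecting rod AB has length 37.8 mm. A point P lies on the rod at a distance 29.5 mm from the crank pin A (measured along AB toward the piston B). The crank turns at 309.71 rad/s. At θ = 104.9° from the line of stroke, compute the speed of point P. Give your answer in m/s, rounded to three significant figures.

ω = 309.7 rad/s.  Crank-pin speed |V_A| = rω = 3.9643 m/s, perpendicular to OA.
Rod angle: sinφ = −(r/L) sinθ ⇒ φ = -19.101°; ω_rod = −rω cosθ/√(L²−r²sin²θ) = +28.538 rad/s.
V_P = V_A + ω_rod × AP, with AP = 0.0295 m along the rod.
Components: V_Px = −rω sinθ − a·ω_rod·sinφ = -3.5555 m/s;  V_Py = rω cosθ + a·ω_rod·cosφ = -0.22383 m/s.
|V_P| = √(V_Px² + V_Py²) = 3.5625 m/s.

3.56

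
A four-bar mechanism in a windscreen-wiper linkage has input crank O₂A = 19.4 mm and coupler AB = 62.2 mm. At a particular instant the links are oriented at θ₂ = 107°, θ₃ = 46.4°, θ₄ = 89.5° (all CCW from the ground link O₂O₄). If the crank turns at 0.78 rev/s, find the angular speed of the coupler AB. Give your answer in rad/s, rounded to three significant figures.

ω₂ = 4.901 rad/s (from 0.78 rev/s).
Differentiating the loop-closure r₂e^{iθ₂}+r₃e^{iθ₃}=r₁+r₄e^{iθ₄} gives r₂ω₂e^{iθ₂}+r₃ω₃e^{iθ₃}=r₄ω₄e^{iθ₄}.
Eliminating the other unknown: ω₃ = r₂ω₂ sin(θ₄−θ₂) / [r₃ sin(θ₃−θ₄)].
Numerator sine = -0.30071; denominator sine = -0.68327.
Result = 0.0194·4.901·(-0.30071) / (0.0622·(-0.68327)) = +0.67272 rad/s; magnitude 0.67272 rad/s.

0.673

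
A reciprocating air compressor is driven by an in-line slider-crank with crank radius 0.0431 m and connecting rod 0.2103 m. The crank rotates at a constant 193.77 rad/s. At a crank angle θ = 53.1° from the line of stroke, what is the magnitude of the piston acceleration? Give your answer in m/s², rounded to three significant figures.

ω = 193.8 rad/s
x(θ) = r cosθ + √(L² − r² sin²θ); with ω constant, a = ω²·d²x/dθ².
d²x/dθ² = −r cosθ − r²(cos2θ)/√u − r⁴ sin²2θ/(4u^{3/2}),  u = L² − r² sin²θ = 0.0430382 m².
Substituting r = 0.0431 m, L = 0.2103 m, θ = 53.1°: d²x/dθ² = -0.023469 m.
a = ω²·d²x/dθ² = (193.8)²·(-0.023469) = -881.19 m/s²;  |a| = 881.19 m/s².

881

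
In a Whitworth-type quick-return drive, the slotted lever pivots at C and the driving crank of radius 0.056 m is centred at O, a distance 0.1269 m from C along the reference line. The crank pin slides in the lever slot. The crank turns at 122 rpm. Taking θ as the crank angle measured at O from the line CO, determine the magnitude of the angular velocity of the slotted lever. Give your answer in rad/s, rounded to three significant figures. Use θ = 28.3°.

ω = 12.78 rad/s (from 122 rpm).
Crank pin A relative to C: A = (d + r cosθ, r sinθ); lever angle φ = atan2(r sinθ, d + r cosθ).
Differentiating tanφ: φ̇ = rω(d cosθ + r)/(d² + r² + 2dr cosθ).
d² + r² + 2dr cosθ = |CA|² = 0.0317537 m²;  d cosθ + r = +0.16773 m.
|ω_lever| = |0.056·12.78·+0.16773| / 0.0317537 = 3.7792 rad/s.

3.78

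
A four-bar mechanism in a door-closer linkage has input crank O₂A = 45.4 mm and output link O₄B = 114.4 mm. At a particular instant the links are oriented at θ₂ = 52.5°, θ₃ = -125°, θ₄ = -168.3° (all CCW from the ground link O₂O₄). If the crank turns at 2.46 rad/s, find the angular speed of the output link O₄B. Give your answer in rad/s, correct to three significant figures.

ω₂ = 2.46 rad/s
Differentiating the loop-closure r₂e^{iθ₂}+r₃e^{iθ₃}=r₁+r₄e^{iθ₄} gives r₂ω₂e^{iθ₂}+r₃ω₃e^{iθ₃}=r₄ω₄e^{iθ₄}.
Eliminating the other unknown: ω₄ = r₂ω₂ sin(θ₂−θ₃) / [r₄ sin(θ₄−θ₃)].
Numerator sine = +0.04362; denominator sine = -0.68582.
Result = 0.0454·2.46·(+0.04362) / (0.1144·(-0.68582)) = -0.062092 rad/s; magnitude 0.062092 rad/s.

0.0621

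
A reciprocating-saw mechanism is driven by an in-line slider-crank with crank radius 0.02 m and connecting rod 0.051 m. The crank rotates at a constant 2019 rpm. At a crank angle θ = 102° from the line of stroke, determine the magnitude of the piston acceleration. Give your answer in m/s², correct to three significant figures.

530

ω = 2π·2019/60 = 211.4 rad/s
x(θ) = r cosθ + √(L² − r² sin²θ); with ω constant, a = ω²·d²x/dθ².
d²x/dθ² = −r cosθ − r²(cos2θ)/√u − r⁴ sin²2θ/(4u^{3/2}),  u = L² − r² sin²θ = 0.00221829 m².
Substituting r = 0.02 m, L = 0.051 m, θ = 102°: d²x/dθ² = +0.011853 m.
a = ω²·d²x/dθ² = (211.4)²·(+0.011853) = +529.88 m/s²;  |a| = 529.88 m/s².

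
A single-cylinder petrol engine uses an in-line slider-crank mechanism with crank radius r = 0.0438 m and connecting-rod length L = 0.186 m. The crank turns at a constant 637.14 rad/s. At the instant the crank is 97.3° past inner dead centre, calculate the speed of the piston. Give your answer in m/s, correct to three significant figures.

ω = 637.1 rad/s
For an in-line slider-crank, x = r cosθ + √(L² − r² sin²θ), so v = −rω sinθ·[1 + r cosθ/√(L² − r² sin²θ)].
With r = 0.0438 m, L = 0.186 m, θ = 97.3°: √(L² − r² sin²θ) = 0.18086 m.
v = −0.0438·637.1·0.99189·[1 + 0.0438·-0.12706/0.18086] = -26.829 m/s.
|v| = 26.829 m/s.

26.8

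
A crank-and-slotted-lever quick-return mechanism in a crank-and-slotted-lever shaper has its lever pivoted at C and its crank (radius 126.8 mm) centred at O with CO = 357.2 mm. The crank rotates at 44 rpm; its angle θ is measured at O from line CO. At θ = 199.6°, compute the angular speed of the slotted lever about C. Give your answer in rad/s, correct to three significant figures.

2.10

ω = 4.608 rad/s (from 44 rpm).
Crank pin A relative to C: A = (d + r cosθ, r sinθ); lever angle φ = atan2(r sinθ, d + r cosθ).
Differentiating tanφ: φ̇ = rω(d cosθ + r)/(d² + r² + 2dr cosθ).
d² + r² + 2dr cosθ = |CA|² = 0.0583329 m²;  d cosθ + r = -0.2097 m.
|ω_lever| = |0.1268·4.608·-0.2097| / 0.0583329 = 2.1003 rad/s.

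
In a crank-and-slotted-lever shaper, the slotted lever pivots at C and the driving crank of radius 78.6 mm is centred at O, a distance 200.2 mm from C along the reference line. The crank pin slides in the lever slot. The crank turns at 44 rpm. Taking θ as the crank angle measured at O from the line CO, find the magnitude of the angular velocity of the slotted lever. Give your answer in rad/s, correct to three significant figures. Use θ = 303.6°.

1.08

ω = 4.608 rad/s (from 44 rpm).
Crank pin A relative to C: A = (d + r cosθ, r sinθ); lever angle φ = atan2(r sinθ, d + r cosθ).
Differentiating tanφ: φ̇ = rω(d cosθ + r)/(d² + r² + 2dr cosθ).
d² + r² + 2dr cosθ = |CA|² = 0.063674 m²;  d cosθ + r = +0.18939 m.
|ω_lever| = |0.0786·4.608·+0.18939| / 0.063674 = 1.0772 rad/s.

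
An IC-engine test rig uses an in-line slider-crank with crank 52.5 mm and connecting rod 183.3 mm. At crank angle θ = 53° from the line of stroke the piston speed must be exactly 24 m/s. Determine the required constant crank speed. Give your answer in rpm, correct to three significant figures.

4640

For an in-line slider-crank, |v_piston| = rω|sinθ|·[1 + r cosθ/√(L² − r² sin²θ)].
With r = 0.0525 m, L = 0.1833 m, θ = 53°: the bracketed kinematic factor |dx/dθ| = 0.049352 m.
ω = v/|dx/dθ| = 24/0.049352 = 486.3 rad/s.
N = 60ω/(2π) = 4643.8 rpm.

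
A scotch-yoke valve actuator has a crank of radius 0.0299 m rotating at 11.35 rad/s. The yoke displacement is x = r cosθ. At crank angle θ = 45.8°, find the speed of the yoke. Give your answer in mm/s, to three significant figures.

ω = 11.35 rad/s
x = r cosθ ⇒ ẋ = −rω sinθ.
|v| = rω|sinθ| = 0.0299·11.35·|sin 45.8°| = 0.24329 m/s = 243.29 mm/s.

243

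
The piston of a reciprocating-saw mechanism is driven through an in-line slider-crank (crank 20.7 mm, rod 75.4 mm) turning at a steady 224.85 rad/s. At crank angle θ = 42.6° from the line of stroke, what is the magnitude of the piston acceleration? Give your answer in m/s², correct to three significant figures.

ω = 224.8 rad/s
x(θ) = r cosθ + √(L² − r² sin²θ); with ω constant, a = ω²·d²x/dθ².
d²x/dθ² = −r cosθ − r²(cos2θ)/√u − r⁴ sin²2θ/(4u^{3/2}),  u = L² − r² sin²θ = 0.00548884 m².
Substituting r = 0.0207 m, L = 0.0754 m, θ = 42.6°: d²x/dθ² = -0.015833 m.
a = ω²·d²x/dθ² = (224.8)²·(-0.015833) = -800.49 m/s²;  |a| = 800.49 m/s².

800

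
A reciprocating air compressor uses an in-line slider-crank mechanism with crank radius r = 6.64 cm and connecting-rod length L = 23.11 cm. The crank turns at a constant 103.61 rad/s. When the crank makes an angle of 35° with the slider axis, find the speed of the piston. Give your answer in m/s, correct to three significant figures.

ω = 103.6 rad/s
For an in-line slider-crank, x = r cosθ + √(L² − r² sin²θ), so v = −rω sinθ·[1 + r cosθ/√(L² − r² sin²θ)].
With r = 0.0664 m, L = 0.2311 m, θ = 35°: √(L² − r² sin²θ) = 0.22794 m.
v = −0.0664·103.6·0.57358·[1 + 0.0664·0.81915/0.22794] = -4.8876 m/s.
|v| = 4.8876 m/s.

4.89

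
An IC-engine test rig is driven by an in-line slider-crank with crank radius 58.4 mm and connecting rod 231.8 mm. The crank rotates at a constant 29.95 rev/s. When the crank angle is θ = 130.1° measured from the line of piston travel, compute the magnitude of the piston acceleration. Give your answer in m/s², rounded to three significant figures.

ω = 2π·29.9 = 188.2 rad/s
x(θ) = r cosθ + √(L² − r² sin²θ); with ω constant, a = ω²·d²x/dθ².
d²x/dθ² = −r cosθ − r²(cos2θ)/√u − r⁴ sin²2θ/(4u^{3/2}),  u = L² − r² sin²θ = 0.0517357 m².
Substituting r = 0.0584 m, L = 0.2318 m, θ = 130.1°: d²x/dθ² = +0.039929 m.
a = ω²·d²x/dθ² = (188.2)²·(+0.039929) = +1414 m/s²;  |a| = 1414 m/s².

1410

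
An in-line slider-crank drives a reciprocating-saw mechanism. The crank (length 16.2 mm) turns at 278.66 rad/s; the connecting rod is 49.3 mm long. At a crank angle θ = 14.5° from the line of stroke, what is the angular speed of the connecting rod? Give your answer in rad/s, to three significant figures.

89.0

ω = 278.7 rad/s
The rod makes angle φ with the slider axis where L sinφ = r sinθ; differentiating, L cosφ·φ̇ = r ω cosθ.
L cosφ = √(L² − r² sin²θ) = 0.049133 m.
|ω_rod| = r ω |cosθ| / √(L² − r² sin²θ) = 0.0162·278.7·0.96815/0.049133 = 88.953 rad/s.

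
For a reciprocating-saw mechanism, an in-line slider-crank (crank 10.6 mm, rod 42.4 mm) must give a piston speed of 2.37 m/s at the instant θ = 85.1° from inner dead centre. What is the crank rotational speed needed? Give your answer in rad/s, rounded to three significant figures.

220

For an in-line slider-crank, |v_piston| = rω|sinθ|·[1 + r cosθ/√(L² − r² sin²θ)].
With r = 0.0106 m, L = 0.0424 m, θ = 85.1°: the bracketed kinematic factor |dx/dθ| = 0.010794 m.
ω = v/|dx/dθ| = 2.37/0.010794 = 219.56 rad/s.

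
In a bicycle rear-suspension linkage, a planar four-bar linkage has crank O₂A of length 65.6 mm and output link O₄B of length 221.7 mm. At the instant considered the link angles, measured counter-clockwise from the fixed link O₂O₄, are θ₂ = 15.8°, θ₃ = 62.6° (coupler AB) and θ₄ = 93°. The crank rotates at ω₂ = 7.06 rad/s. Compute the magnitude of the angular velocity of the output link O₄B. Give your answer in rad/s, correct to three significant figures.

3.01

ω₂ = 7.06 rad/s
Differentiating the loop-closure r₂e^{iθ₂}+r₃e^{iθ₃}=r₁+r₄e^{iθ₄} gives r₂ω₂e^{iθ₂}+r₃ω₃e^{iθ₃}=r₄ω₄e^{iθ₄}.
Eliminating the other unknown: ω₄ = r₂ω₂ sin(θ₂−θ₃) / [r₄ sin(θ₄−θ₃)].
Numerator sine = -0.72897; denominator sine = +0.50603.
Result = 0.0656·7.06·(-0.72897) / (0.2217·(+0.50603)) = -3.0093 rad/s; magnitude 3.0093 rad/s.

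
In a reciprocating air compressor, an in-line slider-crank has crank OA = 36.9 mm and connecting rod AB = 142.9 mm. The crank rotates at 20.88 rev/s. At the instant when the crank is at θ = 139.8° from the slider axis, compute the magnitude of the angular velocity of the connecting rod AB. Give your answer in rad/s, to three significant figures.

ω = 131.2 rad/s (converted from 20.88 rev/s).
The rod makes angle φ with the slider axis where L sinφ = r sinθ; differentiating, L cosφ·φ̇ = r ω cosθ.
L cosφ = √(L² − r² sin²θ) = 0.1409 m.
|ω_rod| = r ω |cosθ| / √(L² − r² sin²θ) = 0.0369·131.2·0.76380/0.1409 = 26.242 rad/s.

26.2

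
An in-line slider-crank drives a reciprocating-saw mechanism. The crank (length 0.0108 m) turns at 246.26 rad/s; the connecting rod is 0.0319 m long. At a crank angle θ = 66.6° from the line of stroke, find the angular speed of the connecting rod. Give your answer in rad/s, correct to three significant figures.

34.8

ω = 246.3 rad/s
The rod makes angle φ with the slider axis where L sinφ = r sinθ; differentiating, L cosφ·φ̇ = r ω cosθ.
L cosφ = √(L² − r² sin²θ) = 0.030321 m.
|ω_rod| = r ω |cosθ| / √(L² − r² sin²θ) = 0.0108·246.3·0.39715/0.030321 = 34.836 rad/s.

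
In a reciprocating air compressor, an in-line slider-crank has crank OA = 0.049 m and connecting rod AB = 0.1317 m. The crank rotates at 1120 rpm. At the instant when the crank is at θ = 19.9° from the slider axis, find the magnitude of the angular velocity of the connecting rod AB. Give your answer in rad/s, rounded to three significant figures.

41.4

ω = 117.3 rad/s (converted from 1120 rpm).
The rod makes angle φ with the slider axis where L sinφ = r sinθ; differentiating, L cosφ·φ̇ = r ω cosθ.
L cosφ = √(L² − r² sin²θ) = 0.13064 m.
|ω_rod| = r ω |cosθ| / √(L² − r² sin²θ) = 0.049·117.3·0.94029/0.13064 = 41.365 rad/s.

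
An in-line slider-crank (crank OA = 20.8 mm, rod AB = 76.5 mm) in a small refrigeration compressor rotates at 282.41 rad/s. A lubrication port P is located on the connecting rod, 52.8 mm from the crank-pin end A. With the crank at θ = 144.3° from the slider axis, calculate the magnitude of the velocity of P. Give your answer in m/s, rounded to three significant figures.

3.25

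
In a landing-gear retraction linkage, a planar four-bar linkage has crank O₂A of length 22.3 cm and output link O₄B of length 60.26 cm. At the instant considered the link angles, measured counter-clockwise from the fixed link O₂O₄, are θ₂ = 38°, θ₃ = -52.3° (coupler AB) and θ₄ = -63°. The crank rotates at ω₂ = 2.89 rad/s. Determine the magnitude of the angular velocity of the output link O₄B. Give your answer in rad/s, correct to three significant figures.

ω₂ = 2.89 rad/s
Differentiating the loop-closure r₂e^{iθ₂}+r₃e^{iθ₃}=r₁+r₄e^{iθ₄} gives r₂ω₂e^{iθ₂}+r₃ω₃e^{iθ₃}=r₄ω₄e^{iθ₄}.
Eliminating the other unknown: ω₄ = r₂ω₂ sin(θ₂−θ₃) / [r₄ sin(θ₄−θ₃)].
Numerator sine = +0.99999; denominator sine = -0.18567.
Result = 0.223·2.89·(+0.99999) / (0.6026·(-0.18567)) = -5.7602 rad/s; magnitude 5.7602 rad/s.

5.76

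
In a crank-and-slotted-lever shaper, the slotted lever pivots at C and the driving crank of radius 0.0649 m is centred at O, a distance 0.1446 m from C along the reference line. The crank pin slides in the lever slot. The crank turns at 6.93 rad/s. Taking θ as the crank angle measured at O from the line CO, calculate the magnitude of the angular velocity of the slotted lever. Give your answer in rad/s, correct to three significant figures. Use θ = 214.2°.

ω = 6.93 rad/s
Crank pin A relative to C: A = (d + r cosθ, r sinθ); lever angle φ = atan2(r sinθ, d + r cosθ).
Differentiating tanφ: φ̇ = rω(d cosθ + r)/(d² + r² + 2dr cosθ).
d² + r² + 2dr cosθ = |CA|² = 0.00959763 m²;  d cosθ + r = -0.054696 m.
|ω_lever| = |0.0649·6.93·-0.054696| / 0.00959763 = 2.5631 rad/s.

2.56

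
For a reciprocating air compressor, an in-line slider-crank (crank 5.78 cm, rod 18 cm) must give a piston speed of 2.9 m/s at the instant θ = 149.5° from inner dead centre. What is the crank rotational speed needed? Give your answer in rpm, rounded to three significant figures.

1310

For an in-line slider-crank, |v_piston| = rω|sinθ|·[1 + r cosθ/√(L² − r² sin²θ)].
With r = 0.0578 m, L = 0.18 m, θ = 149.5°: the bracketed kinematic factor |dx/dθ| = 0.021109 m.
ω = v/|dx/dθ| = 2.9/0.021109 = 137.38 rad/s.
N = 60ω/(2π) = 1311.9 rpm.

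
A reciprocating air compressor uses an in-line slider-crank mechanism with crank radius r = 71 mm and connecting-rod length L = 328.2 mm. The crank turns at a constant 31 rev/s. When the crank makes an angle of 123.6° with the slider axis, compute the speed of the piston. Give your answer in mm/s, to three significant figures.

10100

ω = 2π·31 = 194.8 rad/s
For an in-line slider-crank, x = r cosθ + √(L² − r² sin²θ), so v = −rω sinθ·[1 + r cosθ/√(L² − r² sin²θ)].
With r = 0.071 m, L = 0.3282 m, θ = 123.6°: √(L² − r² sin²θ) = 0.32283 m.
v = −0.071·194.8·0.83292·[1 + 0.071·-0.55339/0.32283] = -10.117 m/s.
|v| = 10.117 m/s = 10117 mm/s.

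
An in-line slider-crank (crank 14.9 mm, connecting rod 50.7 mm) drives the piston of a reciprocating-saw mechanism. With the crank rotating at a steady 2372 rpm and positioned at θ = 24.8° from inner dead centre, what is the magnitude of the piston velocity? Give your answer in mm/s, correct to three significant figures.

1970

ω = 2π·2372/60 = 248.4 rad/s
For an in-line slider-crank, x = r cosθ + √(L² − r² sin²θ), so v = −rω sinθ·[1 + r cosθ/√(L² − r² sin²θ)].
With r = 0.0149 m, L = 0.0507 m, θ = 24.8°: √(L² − r² sin²θ) = 0.050313 m.
v = −0.0149·248.4·0.41945·[1 + 0.0149·0.90778/0.050313] = -1.9698 m/s.
|v| = 1.9698 m/s = 1969.8 mm/s.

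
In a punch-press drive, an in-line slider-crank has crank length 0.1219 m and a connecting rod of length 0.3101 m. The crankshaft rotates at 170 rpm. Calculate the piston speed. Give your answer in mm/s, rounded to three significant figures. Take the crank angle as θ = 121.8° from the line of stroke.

1440

ω = 2π·170/60 = 17.8 rad/s
For an in-line slider-crank, x = r cosθ + √(L² − r² sin²θ), so v = −rω sinθ·[1 + r cosθ/√(L² − r² sin²θ)].
With r = 0.1219 m, L = 0.3101 m, θ = 121.8°: √(L² − r² sin²θ) = 0.29228 m.
v = −0.1219·17.8·0.84989·[1 + 0.1219·-0.52696/0.29228] = -1.439 m/s.
|v| = 1.439 m/s = 1439 mm/s.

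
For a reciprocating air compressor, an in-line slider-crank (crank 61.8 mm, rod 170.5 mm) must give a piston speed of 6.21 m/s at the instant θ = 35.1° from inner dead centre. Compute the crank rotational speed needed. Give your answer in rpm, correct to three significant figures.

For an in-line slider-crank, |v_piston| = rω|sinθ|·[1 + r cosθ/√(L² − r² sin²θ)].
With r = 0.0618 m, L = 0.1705 m, θ = 35.1°: the bracketed kinematic factor |dx/dθ| = 0.04631 m.
ω = v/|dx/dθ| = 6.21/0.04631 = 134.1 rad/s.
N = 60ω/(2π) = 1280.5 rpm.

1280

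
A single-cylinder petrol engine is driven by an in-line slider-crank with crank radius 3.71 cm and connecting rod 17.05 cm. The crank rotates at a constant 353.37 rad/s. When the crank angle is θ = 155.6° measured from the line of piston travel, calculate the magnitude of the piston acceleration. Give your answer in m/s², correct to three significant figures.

3550

ω = 353.4 rad/s
x(θ) = r cosθ + √(L² − r² sin²θ); with ω constant, a = ω²·d²x/dθ².
d²x/dθ² = −r cosθ − r²(cos2θ)/√u − r⁴ sin²2θ/(4u^{3/2}),  u = L² − r² sin²θ = 0.0288354 m².
Substituting r = 0.0371 m, L = 0.1705 m, θ = 155.6°: d²x/dθ² = +0.028393 m.
a = ω²·d²x/dθ² = (353.4)²·(+0.028393) = +3545.4 m/s²;  |a| = 3545.4 m/s².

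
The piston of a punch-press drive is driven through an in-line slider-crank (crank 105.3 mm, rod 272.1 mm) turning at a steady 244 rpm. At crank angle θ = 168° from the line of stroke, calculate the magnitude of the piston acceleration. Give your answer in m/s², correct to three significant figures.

ω = 2π·244/60 = 25.55 rad/s
x(θ) = r cosθ + √(L² − r² sin²θ); with ω constant, a = ω²·d²x/dθ².
d²x/dθ² = −r cosθ − r²(cos2θ)/√u − r⁴ sin²2θ/(4u^{3/2}),  u = L² − r² sin²θ = 0.0735591 m².
Substituting r = 0.1053 m, L = 0.2721 m, θ = 168°: d²x/dθ² = +0.065396 m.
a = ω²·d²x/dθ² = (25.55)²·(+0.065396) = +42.696 m/s²;  |a| = 42.696 m/s².

42.7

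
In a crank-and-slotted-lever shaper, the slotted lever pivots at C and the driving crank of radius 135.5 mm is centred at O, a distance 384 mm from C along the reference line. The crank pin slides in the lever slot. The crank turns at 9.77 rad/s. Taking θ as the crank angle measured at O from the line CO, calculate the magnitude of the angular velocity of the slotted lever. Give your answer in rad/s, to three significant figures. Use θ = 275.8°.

1.31

ω = 9.77 rad/s
Crank pin A relative to C: A = (d + r cosθ, r sinθ); lever angle φ = atan2(r sinθ, d + r cosθ).
Differentiating tanφ: φ̇ = rω(d cosθ + r)/(d² + r² + 2dr cosθ).
d² + r² + 2dr cosθ = |CA|² = 0.176333 m²;  d cosθ + r = +0.17431 m.
|ω_lever| = |0.1355·9.77·+0.17431| / 0.176333 = 1.3086 rad/s.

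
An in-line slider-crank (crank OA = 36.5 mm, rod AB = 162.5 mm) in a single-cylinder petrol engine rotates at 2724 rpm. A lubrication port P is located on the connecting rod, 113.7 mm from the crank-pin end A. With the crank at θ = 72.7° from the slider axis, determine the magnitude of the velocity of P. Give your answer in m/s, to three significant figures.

10.5

ω = 285.3 rad/s.  Crank-pin speed |V_A| = rω = 10.412 m/s, perpendicular to OA.
Rod angle: sinφ = −(r/L) sinθ ⇒ φ = -12.383°; ω_rod = −rω cosθ/√(L²−r²sin²θ) = -19.508 rad/s.
V_P = V_A + ω_rod × AP, with AP = 0.1137 m along the rod.
Components: V_Px = −rω sinθ − a·ω_rod·sinφ = -10.417 m/s;  V_Py = rω cosθ + a·ω_rod·cosφ = +0.92982 m/s.
|V_P| = √(V_Px² + V_Py²) = 10.458 m/s.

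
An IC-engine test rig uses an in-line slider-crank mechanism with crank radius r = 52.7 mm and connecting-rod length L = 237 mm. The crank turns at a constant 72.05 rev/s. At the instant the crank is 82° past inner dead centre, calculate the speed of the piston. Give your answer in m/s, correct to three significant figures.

ω = 2π·72 = 452.7 rad/s
For an in-line slider-crank, x = r cosθ + √(L² − r² sin²θ), so v = −rω sinθ·[1 + r cosθ/√(L² − r² sin²θ)].
With r = 0.0527 m, L = 0.237 m, θ = 82°: √(L² − r² sin²θ) = 0.23118 m.
v = −0.0527·452.7·0.99027·[1 + 0.0527·0.13917/0.23118] = -24.375 m/s.
|v| = 24.375 m/s.

24.4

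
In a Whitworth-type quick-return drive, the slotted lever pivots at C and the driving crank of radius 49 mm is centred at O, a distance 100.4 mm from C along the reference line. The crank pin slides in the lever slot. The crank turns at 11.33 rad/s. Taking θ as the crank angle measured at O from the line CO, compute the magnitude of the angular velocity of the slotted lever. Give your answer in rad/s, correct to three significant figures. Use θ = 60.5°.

ω = 11.33 rad/s
Crank pin A relative to C: A = (d + r cosθ, r sinθ); lever angle φ = atan2(r sinθ, d + r cosθ).
Differentiating tanφ: φ̇ = rω(d cosθ + r)/(d² + r² + 2dr cosθ).
d² + r² + 2dr cosθ = |CA|² = 0.0173262 m²;  d cosθ + r = +0.098439 m.
|ω_lever| = |0.049·11.33·+0.098439| / 0.0173262 = 3.1542 rad/s.

3.15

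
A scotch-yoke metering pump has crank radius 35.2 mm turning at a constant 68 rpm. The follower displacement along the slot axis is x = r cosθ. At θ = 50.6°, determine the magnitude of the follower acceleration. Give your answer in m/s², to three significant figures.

ω = 7.121 rad/s (from 68 rpm).
x = r cosθ ⇒ ẍ = −rω² cosθ (ω constant).
|a| = rω²|cosθ| = 0.0352·(7.121)²·|cos 50.6°| = 1.1329 m/s².

1.13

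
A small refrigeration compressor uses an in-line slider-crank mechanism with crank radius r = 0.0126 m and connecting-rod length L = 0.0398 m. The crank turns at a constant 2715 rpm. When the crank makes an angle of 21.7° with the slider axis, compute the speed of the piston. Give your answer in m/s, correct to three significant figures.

1.72

ω = 2π·2715/60 = 284.3 rad/s
For an in-line slider-crank, x = r cosθ + √(L² − r² sin²θ), so v = −rω sinθ·[1 + r cosθ/√(L² − r² sin²θ)].
With r = 0.0126 m, L = 0.0398 m, θ = 21.7°: √(L² − r² sin²θ) = 0.039526 m.
v = −0.0126·284.3·0.36975·[1 + 0.0126·0.92913/0.039526] = -1.7169 m/s.
|v| = 1.7169 m/s.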